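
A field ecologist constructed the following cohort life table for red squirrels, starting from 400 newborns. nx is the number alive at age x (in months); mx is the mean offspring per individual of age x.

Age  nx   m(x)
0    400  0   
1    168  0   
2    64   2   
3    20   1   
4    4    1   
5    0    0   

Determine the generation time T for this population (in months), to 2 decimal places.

lx = nx/n0 = nx/400: 1, 0.42, 0.16, 0.05, 0.01, 0
lx·mx: 0, 0, 0.32, 0.05, 0.01, 0 → R0 = 0.38
x·lx·mx: 0, 0, 0.64, 0.15, 0.04, 0 → Σ = 0.83
T = 0.83 / 0.38 = 2.184211… → 2.18

2.18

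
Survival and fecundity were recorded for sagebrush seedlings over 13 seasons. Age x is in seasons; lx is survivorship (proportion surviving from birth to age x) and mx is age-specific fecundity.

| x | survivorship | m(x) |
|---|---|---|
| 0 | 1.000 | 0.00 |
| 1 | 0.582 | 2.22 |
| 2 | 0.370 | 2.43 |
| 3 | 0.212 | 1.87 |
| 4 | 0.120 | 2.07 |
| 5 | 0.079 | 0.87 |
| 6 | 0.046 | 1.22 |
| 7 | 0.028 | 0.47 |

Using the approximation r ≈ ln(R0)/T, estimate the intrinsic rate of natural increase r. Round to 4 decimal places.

0.5361

R0 = Σ lx·mx = 0 + 1.29204 + 0.8991 + 0.39644 + 0.2484 + 0.06873 + 0.05612 + 0.01316 = 2.97399
Σ x·lx·mx = 6.04565; T = 6.04565/2.97399 = 2.03284…
r ≈ ln(R0)/T = ln(2.97399)/2.03284… = 0.536148… → 0.5361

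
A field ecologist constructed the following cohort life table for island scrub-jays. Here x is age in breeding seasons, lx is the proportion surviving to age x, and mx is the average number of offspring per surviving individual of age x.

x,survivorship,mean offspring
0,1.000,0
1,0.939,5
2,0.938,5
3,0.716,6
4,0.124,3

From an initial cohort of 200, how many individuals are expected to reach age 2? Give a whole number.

Expected survivors = N0 · l_2 = 200 × 0.938 = 187.6 → 188

188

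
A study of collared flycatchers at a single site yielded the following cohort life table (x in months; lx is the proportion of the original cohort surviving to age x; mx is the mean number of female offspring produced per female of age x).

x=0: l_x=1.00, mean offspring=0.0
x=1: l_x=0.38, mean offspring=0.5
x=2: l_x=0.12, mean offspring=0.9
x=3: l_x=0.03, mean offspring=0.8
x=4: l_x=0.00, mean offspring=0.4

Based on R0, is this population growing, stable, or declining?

R0 = Σ lx·mx = 0 + 0.19 + 0.108 + 0.024 + 0 = 0.322
R0 < 1, so the population is declining.

declining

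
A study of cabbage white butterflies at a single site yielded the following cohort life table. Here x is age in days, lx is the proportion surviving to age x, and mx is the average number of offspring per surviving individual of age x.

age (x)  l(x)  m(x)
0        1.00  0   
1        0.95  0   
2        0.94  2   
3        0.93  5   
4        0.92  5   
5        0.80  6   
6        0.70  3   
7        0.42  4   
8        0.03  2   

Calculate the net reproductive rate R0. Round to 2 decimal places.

19.77

lx·mx by age: 0, 0, 1.88, 4.65, 4.6, 4.8, 2.1, 1.68, 0.06
R0 = Σ lx·mx = 19.77 → 19.77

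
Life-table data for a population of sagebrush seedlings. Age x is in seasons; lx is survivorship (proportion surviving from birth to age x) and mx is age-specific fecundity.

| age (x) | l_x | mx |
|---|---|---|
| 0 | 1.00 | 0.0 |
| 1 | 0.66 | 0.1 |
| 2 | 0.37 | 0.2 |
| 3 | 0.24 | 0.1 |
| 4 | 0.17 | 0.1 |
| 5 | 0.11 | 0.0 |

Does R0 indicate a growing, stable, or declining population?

declining

R0 = Σ lx·mx = 0 + 0.066 + 0.074 + 0.024 + 0.017 + 0 = 0.181
R0 < 1, so the population is declining.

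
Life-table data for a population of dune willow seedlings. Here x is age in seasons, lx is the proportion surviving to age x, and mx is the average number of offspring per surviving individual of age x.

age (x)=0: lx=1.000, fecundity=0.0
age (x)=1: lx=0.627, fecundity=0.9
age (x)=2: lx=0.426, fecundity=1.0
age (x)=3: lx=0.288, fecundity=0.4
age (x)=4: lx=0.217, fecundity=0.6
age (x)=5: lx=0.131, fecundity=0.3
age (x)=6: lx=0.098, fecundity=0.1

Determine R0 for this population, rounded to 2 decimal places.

lx·mx by age: 0, 0.5643, 0.426, 0.1152, 0.1302, 0.0393, 0.0098
R0 = Σ lx·mx = 1.2848 → 1.28

1.28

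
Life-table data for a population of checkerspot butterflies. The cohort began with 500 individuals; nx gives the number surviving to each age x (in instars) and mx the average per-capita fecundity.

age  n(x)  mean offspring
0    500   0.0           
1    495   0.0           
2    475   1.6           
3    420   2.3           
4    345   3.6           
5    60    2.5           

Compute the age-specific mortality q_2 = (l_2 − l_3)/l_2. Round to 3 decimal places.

0.116

lx = nx/n0 = nx/500: 1, 0.99, 0.95, 0.84, 0.69, 0.12
q_2 = (l_2 − l_3) / l_2 = (0.95 − 0.84) / 0.95
     = 0.11 / 0.95 = 0.115789… → 0.116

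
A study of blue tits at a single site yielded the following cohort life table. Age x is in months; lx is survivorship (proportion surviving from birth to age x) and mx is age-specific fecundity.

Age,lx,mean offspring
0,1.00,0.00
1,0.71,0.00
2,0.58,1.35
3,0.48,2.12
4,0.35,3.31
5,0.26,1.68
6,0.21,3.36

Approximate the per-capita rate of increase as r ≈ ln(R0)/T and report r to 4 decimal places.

0.3694

R0 = Σ lx·mx = 0 + 0 + 0.783 + 1.0176 + 1.1585 + 0.4368 + 0.7056 = 4.1015
Σ x·lx·mx = 15.6704; T = 15.6704/4.1015 = 3.82065…
r ≈ ln(R0)/T = ln(4.1015)/3.82065… = 0.369401… → 0.3694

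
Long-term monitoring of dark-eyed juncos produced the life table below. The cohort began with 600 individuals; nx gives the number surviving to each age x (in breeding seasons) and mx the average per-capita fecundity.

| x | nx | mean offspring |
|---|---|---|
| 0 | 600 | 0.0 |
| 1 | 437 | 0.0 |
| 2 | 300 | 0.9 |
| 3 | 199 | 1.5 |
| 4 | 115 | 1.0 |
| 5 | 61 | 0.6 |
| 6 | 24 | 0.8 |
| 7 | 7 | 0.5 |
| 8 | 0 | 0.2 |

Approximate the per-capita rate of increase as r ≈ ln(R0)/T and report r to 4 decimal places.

lx = nx/n0 = nx/600: 1, 0.72833…, 0.5, 0.33167…, 0.19167…, 0.10167…, 0.04, 0.01167…, 0
R0 = Σ lx·mx = 0 + 0 + 0.45 + 0.4975… + 0.19167… + 0.061… + 0.032 + 0.00583… + 0 = 1.238…
Σ x·lx·mx = 3.697…; T = 3.697…/1.238… = 2.98627…
r ≈ ln(R0)/T = ln(1.238…)/2.98627… = 0.071493… → 0.0715

0.0715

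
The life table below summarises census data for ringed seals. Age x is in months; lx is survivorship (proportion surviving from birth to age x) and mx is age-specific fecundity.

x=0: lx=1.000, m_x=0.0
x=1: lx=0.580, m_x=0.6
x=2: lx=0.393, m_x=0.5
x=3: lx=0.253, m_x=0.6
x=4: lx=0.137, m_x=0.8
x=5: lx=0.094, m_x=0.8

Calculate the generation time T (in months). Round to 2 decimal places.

2.28

lx·mx: 0, 0.348, 0.1965, 0.1518, 0.1096, 0.0752 → R0 = 0.8811
x·lx·mx: 0, 0.348, 0.393, 0.4554, 0.4384, 0.376 → Σ = 2.0108
T = 2.0108 / 0.8811 = 2.282147… → 2.28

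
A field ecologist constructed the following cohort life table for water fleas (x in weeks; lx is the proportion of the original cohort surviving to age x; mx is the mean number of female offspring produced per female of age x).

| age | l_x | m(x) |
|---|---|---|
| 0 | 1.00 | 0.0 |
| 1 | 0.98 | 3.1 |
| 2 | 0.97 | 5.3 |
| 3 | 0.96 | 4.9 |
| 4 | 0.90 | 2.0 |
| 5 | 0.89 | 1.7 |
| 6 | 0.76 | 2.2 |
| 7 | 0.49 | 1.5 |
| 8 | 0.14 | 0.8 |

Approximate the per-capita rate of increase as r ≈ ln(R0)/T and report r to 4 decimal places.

R0 = Σ lx·mx = 0 + 3.038 + 5.141 + 4.704 + 1.8 + 1.513 + 1.672 + 0.735 + 0.112 = 18.715
Σ x·lx·mx = 58.27; T = 58.27/18.715 = 3.11355…
r ≈ ln(R0)/T = ln(18.715)/3.11355… = 0.940833… → 0.9408

0.9408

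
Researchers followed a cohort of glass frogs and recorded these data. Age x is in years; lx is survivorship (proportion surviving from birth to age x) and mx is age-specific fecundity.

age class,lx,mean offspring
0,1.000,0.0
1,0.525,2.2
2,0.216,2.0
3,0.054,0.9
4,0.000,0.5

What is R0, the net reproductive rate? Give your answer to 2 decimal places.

1.64

lx·mx by age: 0, 1.155, 0.432, 0.0486, 0
R0 = Σ lx·mx = 1.6356 → 1.64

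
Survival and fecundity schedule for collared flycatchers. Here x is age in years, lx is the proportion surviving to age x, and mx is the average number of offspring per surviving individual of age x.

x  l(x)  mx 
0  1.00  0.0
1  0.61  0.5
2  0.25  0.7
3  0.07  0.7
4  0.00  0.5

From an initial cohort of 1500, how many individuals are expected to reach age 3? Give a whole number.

Expected survivors = N0 · l_3 = 1500 × 0.07 = 105 → 105

105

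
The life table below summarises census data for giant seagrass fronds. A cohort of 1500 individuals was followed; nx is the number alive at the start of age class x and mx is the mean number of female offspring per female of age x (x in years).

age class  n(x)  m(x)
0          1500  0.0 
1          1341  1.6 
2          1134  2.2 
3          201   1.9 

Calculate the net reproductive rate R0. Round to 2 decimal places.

3.35

lx = nx/n0 = nx/1500: 1, 0.894, 0.756, 0.134
lx·mx by age: 0, 1.4304, 1.6632, 0.2546
R0 = Σ lx·mx = 3.3482 → 3.35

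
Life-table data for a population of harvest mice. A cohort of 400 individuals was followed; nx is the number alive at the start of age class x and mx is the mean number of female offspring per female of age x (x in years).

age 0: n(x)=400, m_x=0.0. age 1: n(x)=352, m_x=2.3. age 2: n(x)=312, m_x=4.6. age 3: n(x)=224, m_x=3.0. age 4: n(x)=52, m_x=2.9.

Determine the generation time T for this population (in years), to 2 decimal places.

2.05

lx = nx/n0 = nx/400: 1, 0.88, 0.78, 0.56, 0.13
lx·mx: 0, 2.024, 3.588, 1.68, 0.377 → R0 = 7.669
x·lx·mx: 0, 2.024, 7.176, 5.04, 1.508 → Σ = 15.748
T = 15.748 / 7.669 = 2.053462… → 2.05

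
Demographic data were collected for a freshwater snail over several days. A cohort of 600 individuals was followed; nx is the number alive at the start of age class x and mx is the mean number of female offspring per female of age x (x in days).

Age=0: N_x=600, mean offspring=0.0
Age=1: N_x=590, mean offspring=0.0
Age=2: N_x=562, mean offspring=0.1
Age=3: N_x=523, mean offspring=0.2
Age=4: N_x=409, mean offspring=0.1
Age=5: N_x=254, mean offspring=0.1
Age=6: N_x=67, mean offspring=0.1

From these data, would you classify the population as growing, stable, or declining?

declining

lx = nx/n0 = nx/600: 1, 0.98333…, 0.93667…, 0.87167…, 0.68167…, 0.42333…, 0.11167…
R0 = Σ lx·mx = 0 + 0 + 0.093667… + 0.174333… + 0.068167… + 0.042333… + 0.011167… = 0.389667…
R0 < 1, so the population is declining.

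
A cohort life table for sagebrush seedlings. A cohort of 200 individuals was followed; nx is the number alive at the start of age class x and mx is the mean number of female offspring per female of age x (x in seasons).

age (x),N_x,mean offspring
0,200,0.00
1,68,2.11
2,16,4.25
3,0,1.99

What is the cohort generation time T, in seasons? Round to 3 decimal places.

lx = nx/n0 = nx/200: 1, 0.34, 0.08, 0
lx·mx: 0, 0.7174, 0.34, 0 → R0 = 1.0574
x·lx·mx: 0, 0.7174, 0.68, 0 → Σ = 1.3974
T = 1.3974 / 1.0574 = 1.321543… → 1.322

1.322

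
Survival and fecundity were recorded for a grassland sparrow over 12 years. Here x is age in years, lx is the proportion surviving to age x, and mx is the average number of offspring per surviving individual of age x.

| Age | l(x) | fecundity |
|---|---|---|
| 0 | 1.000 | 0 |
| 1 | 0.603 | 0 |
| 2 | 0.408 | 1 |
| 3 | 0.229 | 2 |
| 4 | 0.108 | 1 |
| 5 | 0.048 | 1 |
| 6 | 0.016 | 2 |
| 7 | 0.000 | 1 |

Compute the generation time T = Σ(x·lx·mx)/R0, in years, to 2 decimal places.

lx·mx: 0, 0, 0.408, 0.458, 0.108, 0.048, 0.032, 0 → R0 = 1.054
x·lx·mx: 0, 0, 0.816, 1.374, 0.432, 0.24, 0.192, 0 → Σ = 3.054
T = 3.054 / 1.054 = 2.897533… → 2.90

2.90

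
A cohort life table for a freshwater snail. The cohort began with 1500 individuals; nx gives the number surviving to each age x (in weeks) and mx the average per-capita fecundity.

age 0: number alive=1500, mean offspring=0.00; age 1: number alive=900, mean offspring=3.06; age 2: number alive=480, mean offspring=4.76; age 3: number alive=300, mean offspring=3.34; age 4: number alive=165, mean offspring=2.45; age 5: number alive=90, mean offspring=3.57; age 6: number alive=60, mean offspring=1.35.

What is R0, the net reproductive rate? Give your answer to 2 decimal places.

lx = nx/n0 = nx/1500: 1, 0.6, 0.32, 0.2, 0.11, 0.06, 0.04
lx·mx by age: 0, 1.836, 1.5232, 0.668, 0.2695, 0.2142, 0.054
R0 = Σ lx·mx = 4.5649 → 4.56

4.56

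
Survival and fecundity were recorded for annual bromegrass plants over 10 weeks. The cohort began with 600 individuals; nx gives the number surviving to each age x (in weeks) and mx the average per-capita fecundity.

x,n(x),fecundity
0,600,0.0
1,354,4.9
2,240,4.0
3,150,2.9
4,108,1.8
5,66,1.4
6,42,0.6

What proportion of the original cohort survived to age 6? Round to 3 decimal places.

0.070

l_6 = n_6/n_0 = 42/600 = 0.07 → 0.070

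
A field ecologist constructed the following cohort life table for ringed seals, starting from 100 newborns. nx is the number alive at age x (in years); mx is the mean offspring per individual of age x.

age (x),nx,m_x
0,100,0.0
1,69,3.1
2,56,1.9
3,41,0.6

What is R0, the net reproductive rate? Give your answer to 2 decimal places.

3.45

lx = nx/n0 = nx/100: 1, 0.69, 0.56, 0.41
lx·mx by age: 0, 2.139, 1.064, 0.246
R0 = Σ lx·mx = 3.449 → 3.45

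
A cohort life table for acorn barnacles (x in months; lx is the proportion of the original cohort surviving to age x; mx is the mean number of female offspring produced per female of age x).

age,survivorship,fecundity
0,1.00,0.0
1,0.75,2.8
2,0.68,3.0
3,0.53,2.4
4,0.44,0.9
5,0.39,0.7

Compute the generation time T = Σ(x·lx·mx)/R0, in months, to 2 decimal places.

2.13

lx·mx: 0, 2.1, 2.04, 1.272, 0.396, 0.273 → R0 = 6.081
x·lx·mx: 0, 2.1, 4.08, 3.816, 1.584, 1.365 → Σ = 12.945
T = 12.945 / 6.081 = 2.128762… → 2.13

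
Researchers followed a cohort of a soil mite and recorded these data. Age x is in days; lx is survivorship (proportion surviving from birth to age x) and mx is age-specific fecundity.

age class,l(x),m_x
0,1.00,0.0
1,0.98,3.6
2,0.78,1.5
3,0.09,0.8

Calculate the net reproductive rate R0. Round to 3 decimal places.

lx·mx by age: 0, 3.528, 1.17, 0.072
R0 = Σ lx·mx = 4.77 → 4.770

4.770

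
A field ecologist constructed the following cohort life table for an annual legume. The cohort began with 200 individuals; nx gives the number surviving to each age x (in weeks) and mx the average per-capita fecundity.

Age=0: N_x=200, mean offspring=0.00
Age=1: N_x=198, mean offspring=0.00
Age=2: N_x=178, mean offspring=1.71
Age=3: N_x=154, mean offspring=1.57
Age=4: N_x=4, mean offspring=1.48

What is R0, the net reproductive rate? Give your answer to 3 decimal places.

lx = nx/n0 = nx/200: 1, 0.99, 0.89, 0.77, 0.02
lx·mx by age: 0, 0, 1.5219, 1.2089, 0.0296
R0 = Σ lx·mx = 2.7604 → 2.760

2.760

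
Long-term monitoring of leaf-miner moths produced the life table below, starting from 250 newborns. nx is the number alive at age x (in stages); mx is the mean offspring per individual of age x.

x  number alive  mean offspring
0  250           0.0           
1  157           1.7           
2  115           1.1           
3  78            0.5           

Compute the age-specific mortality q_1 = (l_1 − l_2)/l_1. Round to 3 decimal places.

0.268

lx = nx/n0 = nx/250: 1, 0.628, 0.46, 0.312
q_1 = (l_1 − l_2) / l_1 = (0.628 − 0.46) / 0.628
     = 0.168 / 0.628 = 0.267516… → 0.268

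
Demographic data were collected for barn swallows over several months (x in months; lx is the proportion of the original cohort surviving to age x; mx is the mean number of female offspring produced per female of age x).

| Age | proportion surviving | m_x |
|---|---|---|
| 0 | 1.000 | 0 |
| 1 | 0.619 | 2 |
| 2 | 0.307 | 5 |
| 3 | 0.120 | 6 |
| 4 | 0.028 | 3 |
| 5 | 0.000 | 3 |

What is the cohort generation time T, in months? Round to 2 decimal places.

1.90

lx·mx: 0, 1.238, 1.535, 0.72, 0.084, 0 → R0 = 3.577
x·lx·mx: 0, 1.238, 3.07, 2.16, 0.336, 0 → Σ = 6.804
T = 6.804 / 3.577 = 1.902153… → 1.90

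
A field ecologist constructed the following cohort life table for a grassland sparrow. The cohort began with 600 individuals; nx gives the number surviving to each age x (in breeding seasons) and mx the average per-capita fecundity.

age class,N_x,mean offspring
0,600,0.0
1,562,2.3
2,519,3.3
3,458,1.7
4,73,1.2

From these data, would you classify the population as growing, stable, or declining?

lx = nx/n0 = nx/600: 1, 0.93667…, 0.865, 0.76333…, 0.12167…
R0 = Σ lx·mx = 0 + 2.154333… + 2.8545 + 1.297667… + 0.146… = 6.4525…
R0 > 1, so the population is growing.

growing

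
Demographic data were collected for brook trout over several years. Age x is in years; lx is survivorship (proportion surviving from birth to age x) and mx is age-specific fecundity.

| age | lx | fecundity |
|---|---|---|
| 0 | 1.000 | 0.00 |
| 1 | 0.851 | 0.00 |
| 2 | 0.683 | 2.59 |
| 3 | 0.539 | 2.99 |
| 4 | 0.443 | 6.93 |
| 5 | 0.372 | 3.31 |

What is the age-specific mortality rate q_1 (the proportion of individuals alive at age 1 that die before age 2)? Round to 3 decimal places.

q_1 = (l_1 − l_2) / l_1 = (0.851 − 0.683) / 0.851
     = 0.168 / 0.851 = 0.197415… → 0.197

0.197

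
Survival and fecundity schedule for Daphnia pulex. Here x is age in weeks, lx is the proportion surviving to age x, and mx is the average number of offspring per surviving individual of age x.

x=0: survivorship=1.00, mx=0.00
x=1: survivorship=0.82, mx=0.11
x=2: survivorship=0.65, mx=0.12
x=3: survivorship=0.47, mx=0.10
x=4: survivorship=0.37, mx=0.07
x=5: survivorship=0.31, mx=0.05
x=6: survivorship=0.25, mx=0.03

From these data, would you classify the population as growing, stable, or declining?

declining

R0 = Σ lx·mx = 0 + 0.0902 + 0.078 + 0.047 + 0.0259 + 0.0155 + 0.0075 = 0.2641
R0 < 1, so the population is declining.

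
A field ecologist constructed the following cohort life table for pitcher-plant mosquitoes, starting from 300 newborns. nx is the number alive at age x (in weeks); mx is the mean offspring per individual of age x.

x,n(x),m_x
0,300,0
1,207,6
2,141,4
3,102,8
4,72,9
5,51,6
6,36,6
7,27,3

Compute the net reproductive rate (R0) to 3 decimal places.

lx = nx/n0 = nx/300: 1, 0.69, 0.47, 0.34, 0.24, 0.17, 0.12, 0.09
lx·mx by age: 0, 4.14, 1.88, 2.72, 2.16, 1.02, 0.72, 0.27
R0 = Σ lx·mx = 12.91 → 12.910

12.910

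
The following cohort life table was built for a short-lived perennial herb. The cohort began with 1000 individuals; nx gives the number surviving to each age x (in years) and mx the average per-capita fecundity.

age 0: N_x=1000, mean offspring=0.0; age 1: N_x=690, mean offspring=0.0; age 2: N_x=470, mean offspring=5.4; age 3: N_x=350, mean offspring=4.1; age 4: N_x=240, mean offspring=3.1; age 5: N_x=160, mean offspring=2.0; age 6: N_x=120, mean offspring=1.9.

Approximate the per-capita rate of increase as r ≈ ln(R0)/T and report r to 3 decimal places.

0.571

lx = nx/n0 = nx/1000: 1, 0.69, 0.47, 0.35, 0.24, 0.16, 0.12
R0 = Σ lx·mx = 0 + 0 + 2.538 + 1.435 + 0.744 + 0.32 + 0.228 = 5.265
Σ x·lx·mx = 15.325; T = 15.325/5.265 = 2.91073…
r ≈ ln(R0)/T = ln(5.265)/2.91073… = 0.57067… → 0.571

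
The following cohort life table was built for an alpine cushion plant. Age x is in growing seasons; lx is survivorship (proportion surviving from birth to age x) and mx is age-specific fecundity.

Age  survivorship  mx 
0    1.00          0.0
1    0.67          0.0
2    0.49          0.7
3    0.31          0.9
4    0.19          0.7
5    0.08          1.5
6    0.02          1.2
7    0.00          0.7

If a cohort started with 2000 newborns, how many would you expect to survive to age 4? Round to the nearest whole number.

Expected survivors = N0 · l_4 = 2000 × 0.19 = 380 → 380

380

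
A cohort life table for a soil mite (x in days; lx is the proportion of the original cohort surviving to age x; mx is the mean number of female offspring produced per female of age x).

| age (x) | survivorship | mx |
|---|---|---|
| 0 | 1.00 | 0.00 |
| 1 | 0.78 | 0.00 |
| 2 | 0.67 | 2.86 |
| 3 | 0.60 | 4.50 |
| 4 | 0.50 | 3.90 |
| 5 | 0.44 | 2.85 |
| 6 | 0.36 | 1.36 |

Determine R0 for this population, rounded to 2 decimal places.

lx·mx by age: 0, 0, 1.9162, 2.7, 1.95, 1.254, 0.4896
R0 = Σ lx·mx = 8.3098 → 8.31

8.31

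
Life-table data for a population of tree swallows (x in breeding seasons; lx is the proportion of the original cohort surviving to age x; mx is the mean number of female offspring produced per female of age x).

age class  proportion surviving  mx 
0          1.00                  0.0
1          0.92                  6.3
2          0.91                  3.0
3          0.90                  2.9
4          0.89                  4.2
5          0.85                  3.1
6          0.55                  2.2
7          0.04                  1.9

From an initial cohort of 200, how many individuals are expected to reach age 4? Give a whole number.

Expected survivors = N0 · l_4 = 200 × 0.89 = 178 → 178

178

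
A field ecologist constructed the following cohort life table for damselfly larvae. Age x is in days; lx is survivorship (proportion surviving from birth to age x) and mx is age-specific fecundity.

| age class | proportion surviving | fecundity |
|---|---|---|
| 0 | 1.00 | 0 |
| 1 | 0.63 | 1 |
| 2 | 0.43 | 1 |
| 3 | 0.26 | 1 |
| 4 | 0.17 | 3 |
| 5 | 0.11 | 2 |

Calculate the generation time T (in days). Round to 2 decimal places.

lx·mx: 0, 0.63, 0.43, 0.26, 0.51, 0.22 → R0 = 2.05
x·lx·mx: 0, 0.63, 0.86, 0.78, 2.04, 1.1 → Σ = 5.41
T = 5.41 / 2.05 = 2.639024… → 2.64

2.64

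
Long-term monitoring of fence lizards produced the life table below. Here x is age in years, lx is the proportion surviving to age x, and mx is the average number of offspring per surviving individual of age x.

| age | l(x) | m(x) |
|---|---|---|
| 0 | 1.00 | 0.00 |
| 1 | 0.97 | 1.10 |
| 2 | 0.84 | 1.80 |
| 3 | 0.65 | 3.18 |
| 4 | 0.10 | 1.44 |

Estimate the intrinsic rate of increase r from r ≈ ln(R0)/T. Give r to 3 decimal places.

0.690

R0 = Σ lx·mx = 0 + 1.067 + 1.512 + 2.067 + 0.144 = 4.79
Σ x·lx·mx = 10.868; T = 10.868/4.79 = 2.26889…
r ≈ ln(R0)/T = ln(4.79)/2.26889… = 0.69044… → 0.690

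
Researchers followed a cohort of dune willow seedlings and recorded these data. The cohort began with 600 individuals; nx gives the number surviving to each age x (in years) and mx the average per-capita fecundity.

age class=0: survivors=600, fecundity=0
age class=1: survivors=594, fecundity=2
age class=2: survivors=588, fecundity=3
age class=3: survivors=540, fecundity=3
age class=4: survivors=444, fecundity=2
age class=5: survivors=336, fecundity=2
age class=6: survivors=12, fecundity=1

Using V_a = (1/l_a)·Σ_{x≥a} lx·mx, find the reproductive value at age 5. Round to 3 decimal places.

2.036

lx = nx/n0 = nx/600: 1, 0.99, 0.98, 0.9, 0.74, 0.56, 0.02
lx·mx for x ≥ 5: 1.12, 0.02 → sum = 1.14
V_5 = 1.14 / l_5 = 1.14 / 0.56 = 2.035714… → 2.036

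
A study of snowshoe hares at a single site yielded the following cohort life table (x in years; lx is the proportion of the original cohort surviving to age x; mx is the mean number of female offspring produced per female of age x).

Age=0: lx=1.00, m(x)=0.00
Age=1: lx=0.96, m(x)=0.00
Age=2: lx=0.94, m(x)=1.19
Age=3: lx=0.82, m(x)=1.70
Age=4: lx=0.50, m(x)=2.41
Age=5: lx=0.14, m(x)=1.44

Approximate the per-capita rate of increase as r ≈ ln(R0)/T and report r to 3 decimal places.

0.437

R0 = Σ lx·mx = 0 + 0 + 1.1186 + 1.394 + 1.205 + 0.2016 = 3.9192
Σ x·lx·mx = 12.2472; T = 12.2472/3.9192 = 3.12492…
r ≈ ln(R0)/T = ln(3.9192)/3.12492… = 0.43709… → 0.437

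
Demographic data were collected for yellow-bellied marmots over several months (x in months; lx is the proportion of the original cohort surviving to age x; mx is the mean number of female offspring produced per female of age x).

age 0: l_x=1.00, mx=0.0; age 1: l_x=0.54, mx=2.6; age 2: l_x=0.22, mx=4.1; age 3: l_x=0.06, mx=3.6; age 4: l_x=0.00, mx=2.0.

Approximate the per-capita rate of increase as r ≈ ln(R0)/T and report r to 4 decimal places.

0.6050

R0 = Σ lx·mx = 0 + 1.404 + 0.902 + 0.216 + 0 = 2.522
Σ x·lx·mx = 3.856; T = 3.856/2.522 = 1.52895…
r ≈ ln(R0)/T = ln(2.522)/1.52895… = 0.605026… → 0.6050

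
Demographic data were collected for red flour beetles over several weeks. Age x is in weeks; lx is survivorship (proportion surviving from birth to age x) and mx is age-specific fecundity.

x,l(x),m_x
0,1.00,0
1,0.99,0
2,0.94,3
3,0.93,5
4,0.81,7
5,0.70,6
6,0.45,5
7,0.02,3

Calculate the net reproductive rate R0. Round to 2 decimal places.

19.65

lx·mx by age: 0, 0, 2.82, 4.65, 5.67, 4.2, 2.25, 0.06
R0 = Σ lx·mx = 19.65 → 19.65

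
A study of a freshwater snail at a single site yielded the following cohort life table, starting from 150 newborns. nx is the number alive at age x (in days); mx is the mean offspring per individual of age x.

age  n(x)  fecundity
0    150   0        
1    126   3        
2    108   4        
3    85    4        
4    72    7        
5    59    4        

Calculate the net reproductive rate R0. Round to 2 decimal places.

12.60

lx = nx/n0 = nx/150: 1, 0.84, 0.72, 0.56667…, 0.48, 0.39333…
lx·mx by age: 0, 2.52, 2.88, 2.266667…, 3.36, 1.573333…
R0 = Σ lx·mx = 12.6… → 12.60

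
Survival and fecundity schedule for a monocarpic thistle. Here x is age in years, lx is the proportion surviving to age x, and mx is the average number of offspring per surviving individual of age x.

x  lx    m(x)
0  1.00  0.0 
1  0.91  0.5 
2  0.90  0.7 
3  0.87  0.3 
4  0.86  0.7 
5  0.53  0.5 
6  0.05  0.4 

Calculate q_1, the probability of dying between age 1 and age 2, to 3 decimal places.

0.011

q_1 = (l_1 − l_2) / l_1 = (0.91 − 0.9) / 0.91
     = 0.01 / 0.91 = 0.010989… → 0.011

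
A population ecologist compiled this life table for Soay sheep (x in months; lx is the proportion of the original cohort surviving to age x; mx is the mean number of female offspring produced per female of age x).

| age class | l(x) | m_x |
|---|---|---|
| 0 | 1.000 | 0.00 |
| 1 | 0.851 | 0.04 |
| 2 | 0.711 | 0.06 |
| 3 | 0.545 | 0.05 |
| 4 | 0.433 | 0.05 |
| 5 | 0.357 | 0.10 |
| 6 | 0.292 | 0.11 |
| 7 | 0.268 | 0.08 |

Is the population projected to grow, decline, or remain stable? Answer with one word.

declining

R0 = Σ lx·mx = 0 + 0.03404 + 0.04266 + 0.02725 + 0.02165 + 0.0357 + 0.03212 + 0.02144 = 0.21486
R0 < 1, so the population is declining.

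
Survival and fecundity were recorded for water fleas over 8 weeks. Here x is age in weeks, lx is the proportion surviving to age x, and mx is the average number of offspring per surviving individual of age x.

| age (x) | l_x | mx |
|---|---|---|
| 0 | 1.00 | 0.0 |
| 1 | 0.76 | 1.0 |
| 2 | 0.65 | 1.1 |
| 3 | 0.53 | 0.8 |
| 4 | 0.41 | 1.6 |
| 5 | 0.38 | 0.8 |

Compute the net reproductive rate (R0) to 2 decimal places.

lx·mx by age: 0, 0.76, 0.715, 0.424, 0.656, 0.304
R0 = Σ lx·mx = 2.859 → 2.86

2.86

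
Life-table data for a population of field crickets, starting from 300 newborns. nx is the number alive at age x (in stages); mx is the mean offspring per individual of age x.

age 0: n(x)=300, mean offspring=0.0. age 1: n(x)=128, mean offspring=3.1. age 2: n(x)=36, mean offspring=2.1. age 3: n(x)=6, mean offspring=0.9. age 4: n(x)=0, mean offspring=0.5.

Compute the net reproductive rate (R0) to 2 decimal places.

lx = nx/n0 = nx/300: 1, 0.42667…, 0.12, 0.02, 0
lx·mx by age: 0, 1.322667…, 0.252, 0.018, 0
R0 = Σ lx·mx = 1.592667… → 1.59

1.59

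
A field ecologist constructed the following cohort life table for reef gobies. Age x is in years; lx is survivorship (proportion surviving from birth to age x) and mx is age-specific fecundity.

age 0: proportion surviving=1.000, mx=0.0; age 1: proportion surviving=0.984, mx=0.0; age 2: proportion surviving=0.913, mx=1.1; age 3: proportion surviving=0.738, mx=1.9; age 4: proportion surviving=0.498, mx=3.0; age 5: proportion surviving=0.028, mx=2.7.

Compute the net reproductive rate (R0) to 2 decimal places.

3.98

lx·mx by age: 0, 0, 1.0043, 1.4022, 1.494, 0.0756
R0 = Σ lx·mx = 3.9761 → 3.98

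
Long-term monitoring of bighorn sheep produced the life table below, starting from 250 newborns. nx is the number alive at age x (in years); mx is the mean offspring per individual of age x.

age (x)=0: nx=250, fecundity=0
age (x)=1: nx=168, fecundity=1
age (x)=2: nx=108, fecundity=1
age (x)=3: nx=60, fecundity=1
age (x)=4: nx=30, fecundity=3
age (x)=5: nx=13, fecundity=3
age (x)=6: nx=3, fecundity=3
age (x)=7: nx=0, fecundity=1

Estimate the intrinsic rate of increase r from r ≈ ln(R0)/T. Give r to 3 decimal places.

0.259

lx = nx/n0 = nx/250: 1, 0.672, 0.432, 0.24, 0.12, 0.052, 0.012, 0
R0 = Σ lx·mx = 0 + 0.672 + 0.432 + 0.24 + 0.36 + 0.156 + 0.036 + 0 = 1.896
Σ x·lx·mx = 4.692; T = 4.692/1.896 = 2.47468…
r ≈ ln(R0)/T = ln(1.896)/2.47468… = 0.25852… → 0.259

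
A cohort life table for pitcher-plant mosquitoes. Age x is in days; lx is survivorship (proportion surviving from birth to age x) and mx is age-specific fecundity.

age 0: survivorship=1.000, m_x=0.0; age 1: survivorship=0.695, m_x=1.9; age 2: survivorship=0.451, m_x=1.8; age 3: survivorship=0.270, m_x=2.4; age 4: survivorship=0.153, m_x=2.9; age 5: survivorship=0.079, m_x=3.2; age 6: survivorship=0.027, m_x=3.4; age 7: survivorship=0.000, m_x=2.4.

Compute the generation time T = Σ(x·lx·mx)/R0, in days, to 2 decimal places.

lx·mx: 0, 1.3205, 0.8118, 0.648, 0.4437, 0.2528, 0.0918, 0 → R0 = 3.5686
x·lx·mx: 0, 1.3205, 1.6236, 1.944, 1.7748, 1.264, 0.5508, 0 → Σ = 8.4777
T = 8.4777 / 3.5686 = 2.375638… → 2.38

2.38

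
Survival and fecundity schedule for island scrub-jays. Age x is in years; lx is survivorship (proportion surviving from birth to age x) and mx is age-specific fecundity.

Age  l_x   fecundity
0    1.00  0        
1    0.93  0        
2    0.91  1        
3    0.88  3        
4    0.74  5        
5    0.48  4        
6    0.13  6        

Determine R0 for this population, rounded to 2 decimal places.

9.95

lx·mx by age: 0, 0, 0.91, 2.64, 3.7, 1.92, 0.78
R0 = Σ lx·mx = 9.95 → 9.95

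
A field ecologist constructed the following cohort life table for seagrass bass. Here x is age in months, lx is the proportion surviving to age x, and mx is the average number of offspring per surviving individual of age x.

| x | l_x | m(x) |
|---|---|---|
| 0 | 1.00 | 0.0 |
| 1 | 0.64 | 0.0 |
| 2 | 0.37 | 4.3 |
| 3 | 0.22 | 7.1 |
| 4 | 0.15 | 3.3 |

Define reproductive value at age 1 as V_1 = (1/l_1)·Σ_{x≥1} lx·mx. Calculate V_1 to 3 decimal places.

5.700

lx·mx for x ≥ 1: 0, 1.591, 1.562, 0.495 → sum = 3.648
V_1 = 3.648 / l_1 = 3.648 / 0.64 = 5.7 → 5.700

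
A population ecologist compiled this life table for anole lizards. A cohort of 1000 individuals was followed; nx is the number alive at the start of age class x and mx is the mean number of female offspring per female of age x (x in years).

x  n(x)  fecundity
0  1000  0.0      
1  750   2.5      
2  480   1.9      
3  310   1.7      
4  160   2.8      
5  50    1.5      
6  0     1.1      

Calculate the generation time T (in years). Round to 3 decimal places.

lx = nx/n0 = nx/1000: 1, 0.75, 0.48, 0.31, 0.16, 0.05, 0
lx·mx: 0, 1.875, 0.912, 0.527, 0.448, 0.075, 0 → R0 = 3.837
x·lx·mx: 0, 1.875, 1.824, 1.581, 1.792, 0.375, 0 → Σ = 7.447
T = 7.447 / 3.837 = 1.940839… → 1.941

1.941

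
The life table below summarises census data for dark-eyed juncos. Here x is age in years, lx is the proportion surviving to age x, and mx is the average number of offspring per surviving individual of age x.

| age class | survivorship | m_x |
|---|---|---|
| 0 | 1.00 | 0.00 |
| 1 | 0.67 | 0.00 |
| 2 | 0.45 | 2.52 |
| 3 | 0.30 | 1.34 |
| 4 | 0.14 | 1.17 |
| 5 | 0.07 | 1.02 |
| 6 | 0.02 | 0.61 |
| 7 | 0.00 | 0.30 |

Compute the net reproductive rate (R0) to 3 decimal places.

1.783

lx·mx by age: 0, 0, 1.134, 0.402, 0.1638, 0.0714, 0.0122, 0
R0 = Σ lx·mx = 1.7834 → 1.783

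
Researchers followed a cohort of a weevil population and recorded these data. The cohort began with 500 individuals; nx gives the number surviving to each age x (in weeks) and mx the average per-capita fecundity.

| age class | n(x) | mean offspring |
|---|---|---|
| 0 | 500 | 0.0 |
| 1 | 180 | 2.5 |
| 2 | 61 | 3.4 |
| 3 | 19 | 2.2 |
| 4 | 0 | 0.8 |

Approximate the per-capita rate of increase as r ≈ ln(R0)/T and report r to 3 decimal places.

0.237

lx = nx/n0 = nx/500: 1, 0.36, 0.122, 0.038, 0
R0 = Σ lx·mx = 0 + 0.9 + 0.4148 + 0.0836 + 0 = 1.3984
Σ x·lx·mx = 1.9804; T = 1.9804/1.3984 = 1.41619…
r ≈ ln(R0)/T = ln(1.3984)/1.41619… = 0.23678… → 0.237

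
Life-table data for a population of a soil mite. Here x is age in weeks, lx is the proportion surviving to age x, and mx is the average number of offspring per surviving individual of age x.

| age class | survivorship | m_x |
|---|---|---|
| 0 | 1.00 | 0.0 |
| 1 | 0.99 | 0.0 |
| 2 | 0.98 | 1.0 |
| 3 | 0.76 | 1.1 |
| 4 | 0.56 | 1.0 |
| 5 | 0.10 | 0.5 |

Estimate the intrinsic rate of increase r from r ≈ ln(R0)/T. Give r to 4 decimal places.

0.3090

R0 = Σ lx·mx = 0 + 0 + 0.98 + 0.836 + 0.56 + 0.05 = 2.426
Σ x·lx·mx = 6.958; T = 6.958/2.426 = 2.8681…
r ≈ ln(R0)/T = ln(2.426)/2.8681… = 0.309001… → 0.3090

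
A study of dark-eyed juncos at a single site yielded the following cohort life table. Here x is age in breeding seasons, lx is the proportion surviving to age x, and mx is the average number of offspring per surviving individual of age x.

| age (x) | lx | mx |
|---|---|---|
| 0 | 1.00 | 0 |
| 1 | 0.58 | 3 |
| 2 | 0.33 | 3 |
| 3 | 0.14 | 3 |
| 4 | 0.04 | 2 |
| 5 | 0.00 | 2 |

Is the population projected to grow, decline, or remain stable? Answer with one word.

R0 = Σ lx·mx = 0 + 1.74 + 0.99 + 0.42 + 0.08 + 0 = 3.23
R0 > 1, so the population is growing.

growing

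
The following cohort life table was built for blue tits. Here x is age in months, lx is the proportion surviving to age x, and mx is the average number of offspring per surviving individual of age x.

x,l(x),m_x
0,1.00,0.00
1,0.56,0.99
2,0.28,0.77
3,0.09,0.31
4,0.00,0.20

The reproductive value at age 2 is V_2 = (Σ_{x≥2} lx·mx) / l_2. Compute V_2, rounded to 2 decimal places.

lx·mx for x ≥ 2: 0.2156, 0.0279, 0 → sum = 0.2435
V_2 = 0.2435 / l_2 = 0.2435 / 0.28 = 0.869643… → 0.87

0.87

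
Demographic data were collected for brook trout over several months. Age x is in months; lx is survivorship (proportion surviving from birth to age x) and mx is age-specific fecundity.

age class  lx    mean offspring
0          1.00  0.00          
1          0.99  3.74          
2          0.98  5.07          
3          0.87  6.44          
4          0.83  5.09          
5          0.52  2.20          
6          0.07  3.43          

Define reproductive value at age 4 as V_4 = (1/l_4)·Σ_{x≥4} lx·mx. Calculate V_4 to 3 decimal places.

lx·mx for x ≥ 4: 4.2247, 1.144, 0.2401 → sum = 5.6088
V_4 = 5.6088 / l_4 = 5.6088 / 0.83 = 6.75759… → 6.758

6.758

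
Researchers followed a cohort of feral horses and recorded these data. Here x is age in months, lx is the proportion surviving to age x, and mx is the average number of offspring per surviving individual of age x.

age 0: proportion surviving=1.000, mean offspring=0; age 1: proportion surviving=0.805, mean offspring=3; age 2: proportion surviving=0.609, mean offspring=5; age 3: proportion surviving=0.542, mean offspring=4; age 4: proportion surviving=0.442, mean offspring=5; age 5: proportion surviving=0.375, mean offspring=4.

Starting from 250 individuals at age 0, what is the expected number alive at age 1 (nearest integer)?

201

Expected survivors = N0 · l_1 = 250 × 0.805 = 201.25 → 201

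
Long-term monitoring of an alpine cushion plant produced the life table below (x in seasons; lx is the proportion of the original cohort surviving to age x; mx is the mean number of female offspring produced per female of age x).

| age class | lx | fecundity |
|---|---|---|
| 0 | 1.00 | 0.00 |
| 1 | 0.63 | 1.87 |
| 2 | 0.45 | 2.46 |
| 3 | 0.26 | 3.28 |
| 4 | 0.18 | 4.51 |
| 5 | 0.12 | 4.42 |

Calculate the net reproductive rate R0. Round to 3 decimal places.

4.480

lx·mx by age: 0, 1.1781, 1.107, 0.8528, 0.8118, 0.5304
R0 = Σ lx·mx = 4.4801 → 4.480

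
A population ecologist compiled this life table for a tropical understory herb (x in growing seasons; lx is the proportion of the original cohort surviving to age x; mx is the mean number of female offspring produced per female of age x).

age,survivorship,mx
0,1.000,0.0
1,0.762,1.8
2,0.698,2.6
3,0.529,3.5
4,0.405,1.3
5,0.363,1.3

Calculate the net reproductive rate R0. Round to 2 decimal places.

lx·mx by age: 0, 1.3716, 1.8148, 1.8515, 0.5265, 0.4719
R0 = Σ lx·mx = 6.0363 → 6.04

6.04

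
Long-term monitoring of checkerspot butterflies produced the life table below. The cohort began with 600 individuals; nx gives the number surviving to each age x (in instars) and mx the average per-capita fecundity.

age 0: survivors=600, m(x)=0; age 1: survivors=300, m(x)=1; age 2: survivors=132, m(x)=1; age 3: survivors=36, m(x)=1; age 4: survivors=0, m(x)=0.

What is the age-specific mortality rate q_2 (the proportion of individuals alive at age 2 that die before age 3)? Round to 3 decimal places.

0.727

lx = nx/n0 = nx/600: 1, 0.5, 0.22, 0.06, 0
q_2 = (l_2 − l_3) / l_2 = (0.22 − 0.06) / 0.22
     = 0.16 / 0.22 = 0.727273… → 0.727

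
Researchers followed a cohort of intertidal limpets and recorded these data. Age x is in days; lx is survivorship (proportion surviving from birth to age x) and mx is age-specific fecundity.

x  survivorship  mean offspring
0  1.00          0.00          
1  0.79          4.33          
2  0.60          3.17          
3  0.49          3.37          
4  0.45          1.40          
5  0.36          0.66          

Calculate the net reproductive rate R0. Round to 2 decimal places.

lx·mx by age: 0, 3.4207, 1.902, 1.6513, 0.63, 0.2376
R0 = Σ lx·mx = 7.8416 → 7.84

7.84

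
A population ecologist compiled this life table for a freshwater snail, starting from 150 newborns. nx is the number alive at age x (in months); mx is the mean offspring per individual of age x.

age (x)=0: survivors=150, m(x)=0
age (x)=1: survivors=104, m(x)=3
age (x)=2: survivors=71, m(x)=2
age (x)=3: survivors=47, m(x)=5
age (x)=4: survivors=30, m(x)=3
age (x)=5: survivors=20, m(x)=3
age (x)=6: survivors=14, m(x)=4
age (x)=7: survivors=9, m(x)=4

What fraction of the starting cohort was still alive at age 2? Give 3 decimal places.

l_2 = n_2/n_0 = 71/150 = 0.473333… → 0.473

0.473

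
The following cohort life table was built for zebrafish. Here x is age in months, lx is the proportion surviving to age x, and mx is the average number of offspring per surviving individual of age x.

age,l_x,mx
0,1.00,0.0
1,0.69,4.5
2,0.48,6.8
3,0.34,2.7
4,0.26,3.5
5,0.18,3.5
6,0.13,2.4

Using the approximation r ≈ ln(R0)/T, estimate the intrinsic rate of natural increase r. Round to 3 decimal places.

0.961

R0 = Σ lx·mx = 0 + 3.105 + 3.264 + 0.918 + 0.91 + 0.63 + 0.312 = 9.139
Σ x·lx·mx = 21.049; T = 21.049/9.139 = 2.30321…
r ≈ ln(R0)/T = ln(9.139)/2.30321… = 0.96064… → 0.961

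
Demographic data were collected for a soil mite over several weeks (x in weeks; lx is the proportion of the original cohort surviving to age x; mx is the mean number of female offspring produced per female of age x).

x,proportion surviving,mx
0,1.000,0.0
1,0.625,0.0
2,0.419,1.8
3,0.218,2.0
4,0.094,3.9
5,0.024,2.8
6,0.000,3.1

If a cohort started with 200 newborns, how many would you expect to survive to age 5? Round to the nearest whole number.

Expected survivors = N0 · l_5 = 200 × 0.024 = 4.8 → 5

5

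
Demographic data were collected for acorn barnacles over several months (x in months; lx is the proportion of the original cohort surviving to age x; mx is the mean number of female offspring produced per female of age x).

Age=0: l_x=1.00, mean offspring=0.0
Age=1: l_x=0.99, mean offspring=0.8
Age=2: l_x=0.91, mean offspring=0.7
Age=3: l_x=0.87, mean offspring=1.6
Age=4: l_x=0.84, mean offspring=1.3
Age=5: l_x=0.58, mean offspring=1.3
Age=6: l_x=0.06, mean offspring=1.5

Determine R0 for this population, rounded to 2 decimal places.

4.76

lx·mx by age: 0, 0.792, 0.637, 1.392, 1.092, 0.754, 0.09
R0 = Σ lx·mx = 4.757 → 4.76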